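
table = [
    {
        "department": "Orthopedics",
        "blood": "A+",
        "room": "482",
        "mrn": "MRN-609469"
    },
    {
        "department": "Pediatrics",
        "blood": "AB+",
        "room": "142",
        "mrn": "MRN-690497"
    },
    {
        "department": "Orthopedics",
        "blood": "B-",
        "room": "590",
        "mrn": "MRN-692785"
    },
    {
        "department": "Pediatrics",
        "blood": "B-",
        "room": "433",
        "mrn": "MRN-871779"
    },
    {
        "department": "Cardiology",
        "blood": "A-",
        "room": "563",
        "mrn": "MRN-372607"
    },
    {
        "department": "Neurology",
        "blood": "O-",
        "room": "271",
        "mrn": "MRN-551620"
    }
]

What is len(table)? 6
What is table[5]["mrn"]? "MRN-551620"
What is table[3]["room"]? "433"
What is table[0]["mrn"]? "MRN-609469"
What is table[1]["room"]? "142"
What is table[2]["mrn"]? "MRN-692785"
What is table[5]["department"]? "Neurology"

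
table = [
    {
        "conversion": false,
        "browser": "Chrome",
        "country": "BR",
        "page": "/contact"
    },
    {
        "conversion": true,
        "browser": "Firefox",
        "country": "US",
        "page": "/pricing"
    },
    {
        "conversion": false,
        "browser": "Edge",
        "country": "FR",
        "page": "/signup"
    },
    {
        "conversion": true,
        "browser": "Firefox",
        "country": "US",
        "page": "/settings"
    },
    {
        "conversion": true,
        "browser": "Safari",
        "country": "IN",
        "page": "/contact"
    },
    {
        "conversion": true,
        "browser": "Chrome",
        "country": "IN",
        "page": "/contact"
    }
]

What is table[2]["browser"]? "Edge"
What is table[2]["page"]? "/signup"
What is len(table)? 6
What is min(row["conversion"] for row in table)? False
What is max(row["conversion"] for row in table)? True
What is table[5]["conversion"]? True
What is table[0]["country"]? "BR"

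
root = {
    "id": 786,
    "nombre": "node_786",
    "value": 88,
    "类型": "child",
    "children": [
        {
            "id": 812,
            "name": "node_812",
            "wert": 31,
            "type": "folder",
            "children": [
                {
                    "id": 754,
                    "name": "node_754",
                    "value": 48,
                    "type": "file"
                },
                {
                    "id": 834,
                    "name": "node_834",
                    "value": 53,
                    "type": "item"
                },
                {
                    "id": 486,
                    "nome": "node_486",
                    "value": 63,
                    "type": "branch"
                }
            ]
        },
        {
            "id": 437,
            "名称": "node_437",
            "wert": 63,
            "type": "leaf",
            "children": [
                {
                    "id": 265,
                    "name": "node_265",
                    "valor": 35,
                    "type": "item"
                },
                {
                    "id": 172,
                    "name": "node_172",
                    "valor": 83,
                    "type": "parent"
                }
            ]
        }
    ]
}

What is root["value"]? 88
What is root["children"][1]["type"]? "leaf"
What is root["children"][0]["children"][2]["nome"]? "node_486"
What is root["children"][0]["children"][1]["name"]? "node_834"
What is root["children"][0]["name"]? "node_812"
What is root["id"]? 786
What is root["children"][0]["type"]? "folder"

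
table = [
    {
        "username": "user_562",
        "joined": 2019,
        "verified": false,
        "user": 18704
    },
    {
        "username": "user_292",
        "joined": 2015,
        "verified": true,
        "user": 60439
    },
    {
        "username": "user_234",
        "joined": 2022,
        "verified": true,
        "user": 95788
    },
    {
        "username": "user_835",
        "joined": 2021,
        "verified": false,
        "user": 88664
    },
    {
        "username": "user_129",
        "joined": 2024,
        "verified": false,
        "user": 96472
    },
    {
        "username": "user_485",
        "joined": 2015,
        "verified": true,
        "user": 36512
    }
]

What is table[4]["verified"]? False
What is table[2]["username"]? "user_234"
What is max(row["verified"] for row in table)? True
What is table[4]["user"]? 96472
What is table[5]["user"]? 36512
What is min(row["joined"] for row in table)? 2015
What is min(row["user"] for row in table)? 18704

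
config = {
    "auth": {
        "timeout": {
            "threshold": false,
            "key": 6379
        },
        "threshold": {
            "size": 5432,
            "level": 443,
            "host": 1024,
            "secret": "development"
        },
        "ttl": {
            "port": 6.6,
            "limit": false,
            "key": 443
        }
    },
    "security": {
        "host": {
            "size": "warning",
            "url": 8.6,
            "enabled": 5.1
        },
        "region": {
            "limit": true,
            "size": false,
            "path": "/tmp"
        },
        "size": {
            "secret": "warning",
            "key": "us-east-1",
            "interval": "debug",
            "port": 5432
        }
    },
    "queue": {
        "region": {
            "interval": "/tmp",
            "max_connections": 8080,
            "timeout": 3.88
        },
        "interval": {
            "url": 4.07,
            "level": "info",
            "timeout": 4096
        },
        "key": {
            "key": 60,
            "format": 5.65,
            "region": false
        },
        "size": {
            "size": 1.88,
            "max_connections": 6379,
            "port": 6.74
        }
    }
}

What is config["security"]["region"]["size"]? False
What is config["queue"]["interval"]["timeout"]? 4096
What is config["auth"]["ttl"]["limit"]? False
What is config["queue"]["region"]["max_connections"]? 8080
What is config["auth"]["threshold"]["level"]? 443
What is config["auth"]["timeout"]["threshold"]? False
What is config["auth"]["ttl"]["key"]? 443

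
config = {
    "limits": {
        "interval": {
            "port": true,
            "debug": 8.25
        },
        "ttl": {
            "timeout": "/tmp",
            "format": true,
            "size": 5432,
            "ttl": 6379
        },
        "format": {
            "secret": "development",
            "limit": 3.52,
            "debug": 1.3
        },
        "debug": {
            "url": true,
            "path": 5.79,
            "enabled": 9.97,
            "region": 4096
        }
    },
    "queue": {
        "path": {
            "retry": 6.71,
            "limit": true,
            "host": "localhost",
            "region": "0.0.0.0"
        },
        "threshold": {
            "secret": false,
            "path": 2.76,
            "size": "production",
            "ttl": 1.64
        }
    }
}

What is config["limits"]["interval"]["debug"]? 8.25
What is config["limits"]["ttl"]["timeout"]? "/tmp"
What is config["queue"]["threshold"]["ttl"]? 1.64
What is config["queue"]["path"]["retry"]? 6.71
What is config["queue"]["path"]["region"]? "0.0.0.0"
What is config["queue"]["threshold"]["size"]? "production"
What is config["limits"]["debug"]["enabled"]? 9.97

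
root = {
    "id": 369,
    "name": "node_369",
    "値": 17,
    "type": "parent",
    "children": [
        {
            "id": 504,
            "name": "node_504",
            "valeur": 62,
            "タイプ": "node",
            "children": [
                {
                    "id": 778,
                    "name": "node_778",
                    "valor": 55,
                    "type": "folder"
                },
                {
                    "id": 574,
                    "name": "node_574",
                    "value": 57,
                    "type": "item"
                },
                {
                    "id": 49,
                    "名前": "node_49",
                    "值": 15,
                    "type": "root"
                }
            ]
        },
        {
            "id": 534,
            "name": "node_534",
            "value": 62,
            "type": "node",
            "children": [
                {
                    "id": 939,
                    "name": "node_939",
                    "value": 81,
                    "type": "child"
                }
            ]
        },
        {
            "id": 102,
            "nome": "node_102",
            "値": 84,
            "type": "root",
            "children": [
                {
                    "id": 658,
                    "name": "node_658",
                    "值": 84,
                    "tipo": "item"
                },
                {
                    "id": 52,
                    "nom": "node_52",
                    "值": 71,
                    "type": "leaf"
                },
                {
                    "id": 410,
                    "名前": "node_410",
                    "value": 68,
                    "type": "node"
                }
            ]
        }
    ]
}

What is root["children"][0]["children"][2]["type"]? "root"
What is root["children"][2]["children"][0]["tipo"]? "item"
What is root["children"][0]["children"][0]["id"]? 778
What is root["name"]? "node_369"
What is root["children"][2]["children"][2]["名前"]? "node_410"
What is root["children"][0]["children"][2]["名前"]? "node_49"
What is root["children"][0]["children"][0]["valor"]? 55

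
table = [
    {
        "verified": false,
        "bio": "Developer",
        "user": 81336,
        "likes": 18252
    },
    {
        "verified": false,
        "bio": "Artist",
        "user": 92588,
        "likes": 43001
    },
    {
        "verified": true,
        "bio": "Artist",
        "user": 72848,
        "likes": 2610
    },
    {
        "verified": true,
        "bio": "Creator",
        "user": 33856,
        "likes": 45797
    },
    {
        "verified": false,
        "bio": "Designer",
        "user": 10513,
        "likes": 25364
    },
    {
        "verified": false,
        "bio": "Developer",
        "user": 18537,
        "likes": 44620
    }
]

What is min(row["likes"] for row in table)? 2610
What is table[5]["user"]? 18537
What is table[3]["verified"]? True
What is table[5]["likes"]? 44620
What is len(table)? 6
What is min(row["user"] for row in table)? 10513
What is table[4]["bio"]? "Designer"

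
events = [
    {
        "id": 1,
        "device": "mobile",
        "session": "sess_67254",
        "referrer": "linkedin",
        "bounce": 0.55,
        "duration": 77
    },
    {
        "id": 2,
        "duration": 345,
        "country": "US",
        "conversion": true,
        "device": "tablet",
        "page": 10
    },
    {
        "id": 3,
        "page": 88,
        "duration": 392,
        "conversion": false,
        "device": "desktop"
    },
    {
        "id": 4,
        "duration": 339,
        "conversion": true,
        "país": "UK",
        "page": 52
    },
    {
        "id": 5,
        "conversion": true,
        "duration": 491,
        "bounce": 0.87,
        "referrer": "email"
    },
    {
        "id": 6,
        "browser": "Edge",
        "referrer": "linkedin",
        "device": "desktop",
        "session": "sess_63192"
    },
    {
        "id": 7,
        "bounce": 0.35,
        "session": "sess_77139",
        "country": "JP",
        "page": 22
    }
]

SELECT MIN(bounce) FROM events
0.35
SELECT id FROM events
[1, 2, 3, 4, 5, 6, 7]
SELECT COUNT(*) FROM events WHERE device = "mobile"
1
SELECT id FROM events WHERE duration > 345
[3, 5]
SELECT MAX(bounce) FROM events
0.87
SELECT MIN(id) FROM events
1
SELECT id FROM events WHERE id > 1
[2, 3, 4, 5, 6, 7]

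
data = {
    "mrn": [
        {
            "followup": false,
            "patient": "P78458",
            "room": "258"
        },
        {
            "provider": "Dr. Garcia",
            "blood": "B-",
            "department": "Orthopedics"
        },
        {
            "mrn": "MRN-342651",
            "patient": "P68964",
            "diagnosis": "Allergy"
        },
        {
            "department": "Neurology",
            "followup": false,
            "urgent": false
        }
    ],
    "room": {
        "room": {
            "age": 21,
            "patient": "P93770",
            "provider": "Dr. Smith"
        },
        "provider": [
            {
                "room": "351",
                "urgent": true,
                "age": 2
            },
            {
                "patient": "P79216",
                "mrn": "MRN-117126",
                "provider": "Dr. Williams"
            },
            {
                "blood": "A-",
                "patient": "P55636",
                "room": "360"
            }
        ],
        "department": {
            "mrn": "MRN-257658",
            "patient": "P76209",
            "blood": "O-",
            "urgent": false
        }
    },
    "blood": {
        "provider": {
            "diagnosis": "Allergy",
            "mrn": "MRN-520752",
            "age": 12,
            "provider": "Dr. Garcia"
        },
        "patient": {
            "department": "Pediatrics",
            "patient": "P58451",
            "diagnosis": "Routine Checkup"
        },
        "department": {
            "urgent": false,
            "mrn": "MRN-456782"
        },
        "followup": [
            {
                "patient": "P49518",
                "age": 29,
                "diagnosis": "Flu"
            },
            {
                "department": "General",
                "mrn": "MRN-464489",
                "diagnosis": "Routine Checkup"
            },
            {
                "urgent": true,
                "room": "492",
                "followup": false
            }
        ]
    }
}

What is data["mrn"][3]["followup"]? False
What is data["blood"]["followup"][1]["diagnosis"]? "Routine Checkup"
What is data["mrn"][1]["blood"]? "B-"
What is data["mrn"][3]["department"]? "Neurology"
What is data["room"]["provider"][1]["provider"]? "Dr. Williams"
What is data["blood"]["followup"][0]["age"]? 29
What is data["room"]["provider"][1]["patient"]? "P79216"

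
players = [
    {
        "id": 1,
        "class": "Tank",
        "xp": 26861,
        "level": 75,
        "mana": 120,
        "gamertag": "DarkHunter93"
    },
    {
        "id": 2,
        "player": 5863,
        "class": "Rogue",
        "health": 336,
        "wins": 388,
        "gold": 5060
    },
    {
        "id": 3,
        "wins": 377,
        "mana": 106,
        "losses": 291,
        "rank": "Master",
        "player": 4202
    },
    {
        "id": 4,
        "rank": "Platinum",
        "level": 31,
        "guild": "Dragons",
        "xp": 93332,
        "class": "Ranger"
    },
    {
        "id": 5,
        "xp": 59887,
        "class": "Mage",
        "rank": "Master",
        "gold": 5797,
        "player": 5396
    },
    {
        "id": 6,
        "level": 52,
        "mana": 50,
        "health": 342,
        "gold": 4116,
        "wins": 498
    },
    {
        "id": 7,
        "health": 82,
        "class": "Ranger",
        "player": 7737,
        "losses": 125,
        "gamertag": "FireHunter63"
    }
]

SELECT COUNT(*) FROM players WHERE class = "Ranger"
2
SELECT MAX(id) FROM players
7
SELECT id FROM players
[1, 2, 3, 4, 5, 6, 7]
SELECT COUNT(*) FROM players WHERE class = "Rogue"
1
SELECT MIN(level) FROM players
31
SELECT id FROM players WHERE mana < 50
[]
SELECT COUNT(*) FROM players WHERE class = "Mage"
1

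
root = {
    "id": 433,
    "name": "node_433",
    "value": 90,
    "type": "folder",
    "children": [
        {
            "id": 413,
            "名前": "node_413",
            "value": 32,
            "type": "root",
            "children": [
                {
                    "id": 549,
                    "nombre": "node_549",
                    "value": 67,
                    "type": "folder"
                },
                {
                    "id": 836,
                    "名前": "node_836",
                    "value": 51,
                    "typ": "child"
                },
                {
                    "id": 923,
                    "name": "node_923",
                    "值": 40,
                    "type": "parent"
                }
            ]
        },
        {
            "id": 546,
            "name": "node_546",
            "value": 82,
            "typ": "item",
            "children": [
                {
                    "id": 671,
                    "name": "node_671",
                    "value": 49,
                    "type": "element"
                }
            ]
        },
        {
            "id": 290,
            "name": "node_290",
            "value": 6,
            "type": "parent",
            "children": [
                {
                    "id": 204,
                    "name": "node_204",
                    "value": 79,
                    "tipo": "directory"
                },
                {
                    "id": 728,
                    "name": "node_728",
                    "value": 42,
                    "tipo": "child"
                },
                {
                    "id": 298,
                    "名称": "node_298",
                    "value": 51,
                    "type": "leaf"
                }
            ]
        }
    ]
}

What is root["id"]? 433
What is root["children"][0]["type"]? "root"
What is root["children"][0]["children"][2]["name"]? "node_923"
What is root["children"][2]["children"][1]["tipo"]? "child"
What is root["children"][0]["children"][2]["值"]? 40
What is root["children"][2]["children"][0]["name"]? "node_204"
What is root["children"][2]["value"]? 6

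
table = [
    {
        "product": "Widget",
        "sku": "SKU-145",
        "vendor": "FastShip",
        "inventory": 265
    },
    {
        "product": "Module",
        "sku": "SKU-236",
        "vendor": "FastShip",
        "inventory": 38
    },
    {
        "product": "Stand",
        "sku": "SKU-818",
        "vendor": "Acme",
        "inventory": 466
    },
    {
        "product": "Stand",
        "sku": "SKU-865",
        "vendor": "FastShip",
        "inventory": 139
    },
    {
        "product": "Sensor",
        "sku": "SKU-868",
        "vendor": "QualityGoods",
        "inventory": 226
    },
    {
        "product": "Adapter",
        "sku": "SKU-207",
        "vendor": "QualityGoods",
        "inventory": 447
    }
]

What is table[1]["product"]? "Module"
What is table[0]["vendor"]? "FastShip"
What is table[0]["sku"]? "SKU-145"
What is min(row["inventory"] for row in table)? 38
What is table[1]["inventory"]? 38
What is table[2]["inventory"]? 466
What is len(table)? 6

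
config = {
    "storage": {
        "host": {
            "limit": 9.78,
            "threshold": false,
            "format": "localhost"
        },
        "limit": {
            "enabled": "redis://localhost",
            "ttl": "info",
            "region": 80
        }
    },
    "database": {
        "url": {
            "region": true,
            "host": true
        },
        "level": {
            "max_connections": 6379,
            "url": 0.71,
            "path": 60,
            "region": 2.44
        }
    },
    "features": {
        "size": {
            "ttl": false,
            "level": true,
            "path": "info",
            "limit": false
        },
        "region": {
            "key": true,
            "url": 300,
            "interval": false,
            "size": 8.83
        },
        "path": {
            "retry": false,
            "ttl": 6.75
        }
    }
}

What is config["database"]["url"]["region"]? True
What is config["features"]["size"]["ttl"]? False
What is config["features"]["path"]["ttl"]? 6.75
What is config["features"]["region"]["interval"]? False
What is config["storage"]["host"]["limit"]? 9.78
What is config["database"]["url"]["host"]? True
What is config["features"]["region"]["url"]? 300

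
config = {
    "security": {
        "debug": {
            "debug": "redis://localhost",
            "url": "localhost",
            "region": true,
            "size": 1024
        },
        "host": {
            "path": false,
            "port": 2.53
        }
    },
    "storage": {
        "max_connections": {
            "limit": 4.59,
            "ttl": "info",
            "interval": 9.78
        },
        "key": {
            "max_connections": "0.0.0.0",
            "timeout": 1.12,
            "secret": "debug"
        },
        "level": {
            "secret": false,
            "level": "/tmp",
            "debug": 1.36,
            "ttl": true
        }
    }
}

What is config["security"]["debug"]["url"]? "localhost"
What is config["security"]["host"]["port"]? 2.53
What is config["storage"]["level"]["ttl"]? True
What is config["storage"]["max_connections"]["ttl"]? "info"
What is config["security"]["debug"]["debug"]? "redis://localhost"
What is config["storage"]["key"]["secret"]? "debug"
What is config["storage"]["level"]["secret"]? False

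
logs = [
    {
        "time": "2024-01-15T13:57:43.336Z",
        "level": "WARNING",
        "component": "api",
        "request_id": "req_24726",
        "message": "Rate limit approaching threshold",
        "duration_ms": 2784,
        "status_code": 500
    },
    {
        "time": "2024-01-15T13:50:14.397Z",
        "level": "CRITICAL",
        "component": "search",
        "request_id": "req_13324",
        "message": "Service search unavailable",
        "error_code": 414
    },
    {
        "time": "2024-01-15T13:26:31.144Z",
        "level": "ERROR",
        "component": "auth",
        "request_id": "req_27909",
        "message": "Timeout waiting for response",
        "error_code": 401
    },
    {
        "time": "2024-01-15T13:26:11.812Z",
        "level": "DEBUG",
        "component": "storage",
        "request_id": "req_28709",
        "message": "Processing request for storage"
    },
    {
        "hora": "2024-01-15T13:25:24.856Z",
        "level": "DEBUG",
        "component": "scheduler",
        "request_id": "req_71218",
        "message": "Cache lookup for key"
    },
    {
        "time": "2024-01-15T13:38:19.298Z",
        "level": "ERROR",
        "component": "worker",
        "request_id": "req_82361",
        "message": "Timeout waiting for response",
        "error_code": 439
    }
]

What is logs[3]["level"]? "DEBUG"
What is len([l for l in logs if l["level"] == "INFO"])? 0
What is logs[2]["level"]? "ERROR"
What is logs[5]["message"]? "Timeout waiting for response"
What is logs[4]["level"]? "DEBUG"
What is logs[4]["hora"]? "2024-01-15T13:25:24.856Z"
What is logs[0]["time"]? "2024-01-15T13:57:43.336Z"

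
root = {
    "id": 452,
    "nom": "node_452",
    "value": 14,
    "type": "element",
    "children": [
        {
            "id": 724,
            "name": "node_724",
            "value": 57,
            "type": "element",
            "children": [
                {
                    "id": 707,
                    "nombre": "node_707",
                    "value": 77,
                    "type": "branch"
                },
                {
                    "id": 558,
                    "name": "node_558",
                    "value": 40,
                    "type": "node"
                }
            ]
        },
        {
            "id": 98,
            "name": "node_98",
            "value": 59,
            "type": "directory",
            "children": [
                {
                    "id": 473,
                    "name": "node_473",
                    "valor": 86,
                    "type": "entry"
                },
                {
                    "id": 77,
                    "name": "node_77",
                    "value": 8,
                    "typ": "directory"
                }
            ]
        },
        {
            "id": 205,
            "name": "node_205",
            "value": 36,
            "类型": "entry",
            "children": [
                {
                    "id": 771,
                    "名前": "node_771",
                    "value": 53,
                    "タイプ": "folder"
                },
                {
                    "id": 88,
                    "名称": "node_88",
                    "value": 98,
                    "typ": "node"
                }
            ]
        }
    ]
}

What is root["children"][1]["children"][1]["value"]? 8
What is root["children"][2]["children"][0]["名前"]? "node_771"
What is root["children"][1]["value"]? 59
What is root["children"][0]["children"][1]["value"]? 40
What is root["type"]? "element"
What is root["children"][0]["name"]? "node_724"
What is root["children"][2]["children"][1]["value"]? 98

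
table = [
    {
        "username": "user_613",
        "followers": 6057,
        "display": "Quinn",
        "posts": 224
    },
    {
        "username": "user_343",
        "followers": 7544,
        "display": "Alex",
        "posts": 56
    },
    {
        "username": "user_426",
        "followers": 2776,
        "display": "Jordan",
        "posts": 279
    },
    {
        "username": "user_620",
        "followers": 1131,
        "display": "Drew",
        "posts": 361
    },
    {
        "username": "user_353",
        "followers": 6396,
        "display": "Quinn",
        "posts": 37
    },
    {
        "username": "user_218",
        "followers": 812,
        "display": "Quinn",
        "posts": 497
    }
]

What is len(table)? 6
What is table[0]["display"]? "Quinn"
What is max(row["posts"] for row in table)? 497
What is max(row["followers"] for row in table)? 7544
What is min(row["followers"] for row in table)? 812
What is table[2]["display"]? "Jordan"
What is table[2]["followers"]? 2776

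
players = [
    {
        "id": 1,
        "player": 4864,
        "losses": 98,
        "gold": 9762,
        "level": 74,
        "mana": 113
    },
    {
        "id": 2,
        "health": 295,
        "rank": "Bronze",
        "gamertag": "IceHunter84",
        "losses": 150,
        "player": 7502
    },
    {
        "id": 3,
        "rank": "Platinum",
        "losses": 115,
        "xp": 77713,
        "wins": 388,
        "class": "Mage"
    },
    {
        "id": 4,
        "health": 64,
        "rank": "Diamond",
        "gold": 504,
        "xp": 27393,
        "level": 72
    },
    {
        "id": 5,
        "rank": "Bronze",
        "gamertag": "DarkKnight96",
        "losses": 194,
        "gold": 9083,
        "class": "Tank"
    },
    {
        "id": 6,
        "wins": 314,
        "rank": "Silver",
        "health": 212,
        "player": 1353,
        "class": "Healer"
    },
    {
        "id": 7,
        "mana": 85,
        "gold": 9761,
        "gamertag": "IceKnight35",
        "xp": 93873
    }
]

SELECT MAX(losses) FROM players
194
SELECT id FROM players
[1, 2, 3, 4, 5, 6, 7]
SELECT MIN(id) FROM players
1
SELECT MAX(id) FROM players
7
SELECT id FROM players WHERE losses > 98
[2, 3, 5]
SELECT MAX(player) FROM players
7502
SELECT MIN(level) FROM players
72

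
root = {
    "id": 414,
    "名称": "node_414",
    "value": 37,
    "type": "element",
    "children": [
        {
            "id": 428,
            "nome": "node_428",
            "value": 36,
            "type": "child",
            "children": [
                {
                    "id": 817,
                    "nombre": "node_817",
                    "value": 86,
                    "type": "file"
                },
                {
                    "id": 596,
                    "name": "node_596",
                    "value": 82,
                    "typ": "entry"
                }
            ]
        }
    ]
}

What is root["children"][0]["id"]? 428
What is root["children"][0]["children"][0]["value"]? 86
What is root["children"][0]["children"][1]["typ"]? "entry"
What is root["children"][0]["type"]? "child"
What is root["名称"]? "node_414"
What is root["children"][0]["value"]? 36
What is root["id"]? 414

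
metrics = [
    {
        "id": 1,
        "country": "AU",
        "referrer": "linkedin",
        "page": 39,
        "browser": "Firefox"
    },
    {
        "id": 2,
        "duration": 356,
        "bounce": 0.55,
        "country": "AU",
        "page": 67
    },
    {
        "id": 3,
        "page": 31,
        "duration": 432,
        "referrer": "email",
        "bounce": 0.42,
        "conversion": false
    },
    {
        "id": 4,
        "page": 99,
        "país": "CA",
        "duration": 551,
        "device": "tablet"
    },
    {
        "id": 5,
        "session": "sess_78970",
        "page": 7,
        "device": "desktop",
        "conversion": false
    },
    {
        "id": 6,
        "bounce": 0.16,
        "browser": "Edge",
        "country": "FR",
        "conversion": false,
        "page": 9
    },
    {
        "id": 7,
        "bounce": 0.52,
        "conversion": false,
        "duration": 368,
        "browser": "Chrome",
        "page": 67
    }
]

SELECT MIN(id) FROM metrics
1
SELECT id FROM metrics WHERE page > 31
[1, 2, 4, 7]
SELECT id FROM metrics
[1, 2, 3, 4, 5, 6, 7]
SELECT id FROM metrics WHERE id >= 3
[3, 4, 5, 6, 7]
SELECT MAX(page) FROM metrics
99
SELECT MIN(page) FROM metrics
7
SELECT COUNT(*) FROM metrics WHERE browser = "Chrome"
1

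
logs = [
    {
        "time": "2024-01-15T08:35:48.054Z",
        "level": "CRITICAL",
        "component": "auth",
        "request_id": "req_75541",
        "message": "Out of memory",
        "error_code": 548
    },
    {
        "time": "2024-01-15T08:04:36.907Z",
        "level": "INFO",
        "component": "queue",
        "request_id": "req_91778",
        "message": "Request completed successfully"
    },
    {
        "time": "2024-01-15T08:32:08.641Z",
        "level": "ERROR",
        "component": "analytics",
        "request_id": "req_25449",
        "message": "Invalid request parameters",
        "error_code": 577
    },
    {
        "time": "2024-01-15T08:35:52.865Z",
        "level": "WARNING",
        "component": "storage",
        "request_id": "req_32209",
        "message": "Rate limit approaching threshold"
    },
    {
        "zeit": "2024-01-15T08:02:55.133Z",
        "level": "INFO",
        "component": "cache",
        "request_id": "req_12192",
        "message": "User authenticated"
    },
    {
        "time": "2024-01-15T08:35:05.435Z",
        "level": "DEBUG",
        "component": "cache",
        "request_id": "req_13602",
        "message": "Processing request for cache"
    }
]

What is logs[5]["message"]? "Processing request for cache"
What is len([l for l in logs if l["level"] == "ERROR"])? 1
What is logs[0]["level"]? "CRITICAL"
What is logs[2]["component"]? "analytics"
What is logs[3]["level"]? "WARNING"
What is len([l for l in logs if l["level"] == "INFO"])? 2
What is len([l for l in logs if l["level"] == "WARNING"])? 1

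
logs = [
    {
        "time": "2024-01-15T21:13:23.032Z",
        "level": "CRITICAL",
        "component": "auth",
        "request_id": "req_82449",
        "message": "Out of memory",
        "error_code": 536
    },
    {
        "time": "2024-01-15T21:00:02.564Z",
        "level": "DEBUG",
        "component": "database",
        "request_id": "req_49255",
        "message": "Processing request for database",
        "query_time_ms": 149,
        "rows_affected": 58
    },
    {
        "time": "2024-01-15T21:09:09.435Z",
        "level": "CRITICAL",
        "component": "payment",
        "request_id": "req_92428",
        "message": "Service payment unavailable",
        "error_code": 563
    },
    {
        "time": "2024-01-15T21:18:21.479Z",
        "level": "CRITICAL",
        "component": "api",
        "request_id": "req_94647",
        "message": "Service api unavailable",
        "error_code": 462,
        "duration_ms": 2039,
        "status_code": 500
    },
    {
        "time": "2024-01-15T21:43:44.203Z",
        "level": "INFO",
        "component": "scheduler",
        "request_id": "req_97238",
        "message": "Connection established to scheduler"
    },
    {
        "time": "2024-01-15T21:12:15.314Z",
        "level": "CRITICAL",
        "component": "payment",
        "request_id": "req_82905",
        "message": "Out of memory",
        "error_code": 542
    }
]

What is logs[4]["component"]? "scheduler"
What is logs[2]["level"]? "CRITICAL"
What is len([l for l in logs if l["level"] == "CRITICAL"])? 4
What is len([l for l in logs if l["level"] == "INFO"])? 1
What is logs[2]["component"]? "payment"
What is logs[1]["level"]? "DEBUG"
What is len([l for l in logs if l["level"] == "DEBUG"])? 1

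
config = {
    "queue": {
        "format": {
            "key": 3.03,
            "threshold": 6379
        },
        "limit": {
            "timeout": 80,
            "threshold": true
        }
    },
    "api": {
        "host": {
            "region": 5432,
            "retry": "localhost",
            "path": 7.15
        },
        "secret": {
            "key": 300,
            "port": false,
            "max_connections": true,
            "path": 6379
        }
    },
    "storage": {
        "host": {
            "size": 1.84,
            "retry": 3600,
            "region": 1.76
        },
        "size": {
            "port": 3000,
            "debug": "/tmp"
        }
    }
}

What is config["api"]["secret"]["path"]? 6379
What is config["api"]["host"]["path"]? 7.15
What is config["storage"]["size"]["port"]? 3000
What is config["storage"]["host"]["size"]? 1.84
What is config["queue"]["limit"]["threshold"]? True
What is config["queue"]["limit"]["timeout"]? 80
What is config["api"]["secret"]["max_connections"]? True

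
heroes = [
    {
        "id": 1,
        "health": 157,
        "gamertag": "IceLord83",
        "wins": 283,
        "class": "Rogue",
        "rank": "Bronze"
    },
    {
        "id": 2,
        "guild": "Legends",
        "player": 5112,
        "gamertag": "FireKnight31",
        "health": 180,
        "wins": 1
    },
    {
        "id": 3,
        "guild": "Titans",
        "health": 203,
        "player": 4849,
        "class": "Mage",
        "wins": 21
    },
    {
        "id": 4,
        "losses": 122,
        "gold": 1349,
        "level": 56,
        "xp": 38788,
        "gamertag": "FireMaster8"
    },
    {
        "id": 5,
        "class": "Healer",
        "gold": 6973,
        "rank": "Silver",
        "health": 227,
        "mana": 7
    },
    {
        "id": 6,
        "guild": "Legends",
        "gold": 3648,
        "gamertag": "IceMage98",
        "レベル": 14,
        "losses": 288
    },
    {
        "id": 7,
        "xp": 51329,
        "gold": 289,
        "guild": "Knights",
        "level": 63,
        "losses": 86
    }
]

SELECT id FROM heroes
[1, 2, 3, 4, 5, 6, 7]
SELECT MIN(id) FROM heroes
1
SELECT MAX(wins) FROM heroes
283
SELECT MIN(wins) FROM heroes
1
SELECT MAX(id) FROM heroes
7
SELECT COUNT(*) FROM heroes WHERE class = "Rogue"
1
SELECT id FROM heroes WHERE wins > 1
[1, 3]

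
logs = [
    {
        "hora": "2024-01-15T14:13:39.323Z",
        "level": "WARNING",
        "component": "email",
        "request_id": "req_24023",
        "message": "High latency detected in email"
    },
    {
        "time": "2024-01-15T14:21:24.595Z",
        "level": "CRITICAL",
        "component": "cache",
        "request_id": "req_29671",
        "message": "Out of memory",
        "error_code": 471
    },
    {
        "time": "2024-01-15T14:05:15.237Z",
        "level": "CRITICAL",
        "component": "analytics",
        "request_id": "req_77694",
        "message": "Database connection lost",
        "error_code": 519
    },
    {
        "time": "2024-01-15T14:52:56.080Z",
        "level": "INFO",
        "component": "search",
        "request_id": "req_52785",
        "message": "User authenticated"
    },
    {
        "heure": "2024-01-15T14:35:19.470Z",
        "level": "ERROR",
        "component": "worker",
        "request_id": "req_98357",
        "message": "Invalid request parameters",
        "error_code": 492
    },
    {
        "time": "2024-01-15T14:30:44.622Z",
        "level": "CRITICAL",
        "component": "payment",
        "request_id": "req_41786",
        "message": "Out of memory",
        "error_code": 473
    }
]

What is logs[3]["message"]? "User authenticated"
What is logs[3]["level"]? "INFO"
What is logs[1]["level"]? "CRITICAL"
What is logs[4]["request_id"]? "req_98357"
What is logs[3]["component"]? "search"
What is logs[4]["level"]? "ERROR"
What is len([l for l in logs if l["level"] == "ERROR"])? 1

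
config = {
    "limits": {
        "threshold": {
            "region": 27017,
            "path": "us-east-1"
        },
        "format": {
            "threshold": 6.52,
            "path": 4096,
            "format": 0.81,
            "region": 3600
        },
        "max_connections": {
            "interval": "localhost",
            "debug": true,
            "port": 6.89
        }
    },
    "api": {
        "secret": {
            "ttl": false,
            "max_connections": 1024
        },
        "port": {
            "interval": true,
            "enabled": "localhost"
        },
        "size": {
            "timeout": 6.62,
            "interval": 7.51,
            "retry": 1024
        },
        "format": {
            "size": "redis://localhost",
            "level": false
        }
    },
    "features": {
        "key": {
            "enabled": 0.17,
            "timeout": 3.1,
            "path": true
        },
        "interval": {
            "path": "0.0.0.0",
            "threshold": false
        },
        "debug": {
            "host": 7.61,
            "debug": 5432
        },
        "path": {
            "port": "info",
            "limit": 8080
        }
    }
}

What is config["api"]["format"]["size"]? "redis://localhost"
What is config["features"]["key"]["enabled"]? 0.17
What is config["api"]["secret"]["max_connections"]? 1024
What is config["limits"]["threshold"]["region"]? 27017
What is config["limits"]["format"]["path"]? 4096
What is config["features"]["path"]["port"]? "info"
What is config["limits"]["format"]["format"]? 0.81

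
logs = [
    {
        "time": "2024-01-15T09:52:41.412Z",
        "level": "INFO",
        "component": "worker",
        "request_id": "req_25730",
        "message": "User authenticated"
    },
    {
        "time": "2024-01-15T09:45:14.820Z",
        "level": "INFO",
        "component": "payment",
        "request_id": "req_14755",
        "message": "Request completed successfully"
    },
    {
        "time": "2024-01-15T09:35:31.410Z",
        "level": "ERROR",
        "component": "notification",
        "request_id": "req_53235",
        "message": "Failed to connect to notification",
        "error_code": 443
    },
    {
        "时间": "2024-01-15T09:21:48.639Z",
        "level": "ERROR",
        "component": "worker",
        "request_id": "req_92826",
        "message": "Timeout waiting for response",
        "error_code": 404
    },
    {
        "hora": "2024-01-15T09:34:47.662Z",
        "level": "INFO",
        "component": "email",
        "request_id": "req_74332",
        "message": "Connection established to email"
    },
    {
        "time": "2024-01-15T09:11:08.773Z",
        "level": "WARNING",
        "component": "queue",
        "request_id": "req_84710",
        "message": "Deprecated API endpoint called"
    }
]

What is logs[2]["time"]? "2024-01-15T09:35:31.410Z"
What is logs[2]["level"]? "ERROR"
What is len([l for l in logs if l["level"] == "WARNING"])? 1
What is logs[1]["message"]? "Request completed successfully"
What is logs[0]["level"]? "INFO"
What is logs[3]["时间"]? "2024-01-15T09:21:48.639Z"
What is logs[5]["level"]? "WARNING"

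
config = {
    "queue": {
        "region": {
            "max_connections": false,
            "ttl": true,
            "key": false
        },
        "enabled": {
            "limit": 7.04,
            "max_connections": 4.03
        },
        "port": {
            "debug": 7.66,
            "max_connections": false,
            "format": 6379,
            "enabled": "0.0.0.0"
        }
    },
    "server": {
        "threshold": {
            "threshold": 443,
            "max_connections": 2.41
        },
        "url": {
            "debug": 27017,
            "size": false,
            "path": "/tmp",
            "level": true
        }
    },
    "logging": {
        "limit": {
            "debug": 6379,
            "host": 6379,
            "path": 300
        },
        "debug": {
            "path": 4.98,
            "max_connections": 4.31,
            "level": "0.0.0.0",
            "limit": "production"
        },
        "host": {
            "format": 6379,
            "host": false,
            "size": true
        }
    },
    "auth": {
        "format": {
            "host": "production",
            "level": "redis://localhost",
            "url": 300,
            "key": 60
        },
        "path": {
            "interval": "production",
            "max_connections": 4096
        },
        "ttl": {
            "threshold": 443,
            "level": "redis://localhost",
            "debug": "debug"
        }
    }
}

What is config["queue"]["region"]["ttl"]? True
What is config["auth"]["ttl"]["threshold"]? 443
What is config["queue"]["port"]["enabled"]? "0.0.0.0"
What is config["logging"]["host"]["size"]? True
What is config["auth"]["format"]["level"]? "redis://localhost"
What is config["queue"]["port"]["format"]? 6379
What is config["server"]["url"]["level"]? True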